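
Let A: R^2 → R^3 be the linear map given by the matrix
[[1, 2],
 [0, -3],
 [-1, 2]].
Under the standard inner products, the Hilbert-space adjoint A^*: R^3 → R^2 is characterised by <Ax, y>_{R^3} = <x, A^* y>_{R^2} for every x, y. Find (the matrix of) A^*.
A^* = A^T =
[[1, 0, -1],
 [2, -3, 2]]

For real matrices with standard dot products, the defining identity <Ax, y> = <x, A^* y> gives (Ax)^T y = x^T (A^*) y, i.e. x^T A^T y = x^T (A^*) y. Since this holds for all x, y, we must have A^* = A^T. Therefore
A^* =
[[1, 0, -1],
 [2, -3, 2]].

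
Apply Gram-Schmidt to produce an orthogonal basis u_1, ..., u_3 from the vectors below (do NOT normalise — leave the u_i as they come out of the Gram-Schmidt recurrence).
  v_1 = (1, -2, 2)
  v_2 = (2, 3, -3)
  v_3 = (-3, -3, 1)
Orthogonal basis:
  u_1 = (1, -2, 2)
  u_2 = (28/9, 7/9, -7/9)
  u_3 = (0, -1, -1)

Apply the Gram-Schmidt recurrence
  u_1 = v_1
  u_i = v_i − Σ_{j<i} ((v_i · u_j) / (u_j · u_j)) · u_j.

Step by step this gives:
  u_1 = (1, -2, 2)
  u_2 = (28/9, 7/9, -7/9)
  u_3 = (0, -1, -1)

Orthogonality check:
  u_2 · u_1 = 0 (should be 0)
  u_3 · u_1 = 0 (should be 0)
  u_3 · u_2 = 0 (should be 0)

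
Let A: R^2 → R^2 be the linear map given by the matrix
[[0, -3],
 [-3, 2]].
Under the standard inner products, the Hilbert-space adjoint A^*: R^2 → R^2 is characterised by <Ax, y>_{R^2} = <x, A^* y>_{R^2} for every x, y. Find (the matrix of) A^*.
A^* = A^T =
[[0, -3],
 [-3, 2]]

For real matrices with standard dot products, the defining identity <Ax, y> = <x, A^* y> gives (Ax)^T y = x^T (A^*) y, i.e. x^T A^T y = x^T (A^*) y. Since this holds for all x, y, we must have A^* = A^T. Therefore
A^* =
[[0, -3],
 [-3, 2]].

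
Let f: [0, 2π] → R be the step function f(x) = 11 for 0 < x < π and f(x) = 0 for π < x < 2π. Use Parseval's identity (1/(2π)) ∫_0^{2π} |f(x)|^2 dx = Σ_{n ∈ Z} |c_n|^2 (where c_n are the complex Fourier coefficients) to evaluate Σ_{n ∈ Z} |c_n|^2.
Σ |c_n|^2 = 121/2

Parseval equates the L^2 energy of f (normalised by 1/(2π)) with the ℓ^2 sum of its Fourier coefficients: (1/(2π)) ∫_0^{2π} |f|^2 = Σ |c_n|^2.
Compute the left side: (1/(2π)) [∫_0^π 11^2 dx + ∫_π^{2π} 0^2 dx] = (1/(2π)) · (121π + 0π) = (121 + 0)/2 = 121/2.
So Σ_{n ∈ Z} |c_n|^2 = 121/2.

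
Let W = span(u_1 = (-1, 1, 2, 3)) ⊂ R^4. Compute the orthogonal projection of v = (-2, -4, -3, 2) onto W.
proj_W(v) = (2/15, -2/15, -4/15, -2/5)

Set up U = [u_1 | ... | u_1] ∈ R^(4×1). The projector onto W = col(U) is P = U (U^T U)^(-1) U^T.
Compute U^T U =
  [15],
and U^T v = (-2).
Solve U^T U · c = U^T v for the coefficients: c = (-2/15). The projection is proj_W(v) = U c.
Check: (v - proj_W(v)) · u_1 = 0  (should be 0).
Result: proj_W(v) = (2/15, -2/15, -4/15, -2/5).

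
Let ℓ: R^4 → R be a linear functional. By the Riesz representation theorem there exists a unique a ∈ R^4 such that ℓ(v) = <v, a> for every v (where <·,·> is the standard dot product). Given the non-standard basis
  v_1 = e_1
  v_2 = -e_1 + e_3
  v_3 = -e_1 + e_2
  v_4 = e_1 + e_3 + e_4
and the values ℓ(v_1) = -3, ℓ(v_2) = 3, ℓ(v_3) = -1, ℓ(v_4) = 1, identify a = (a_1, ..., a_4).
a = (-3, -4, 0, 4)

Write a = (a_1, ..., a_4) in the standard basis. For each basis vector v_i, ℓ(v_i) = <v_i, a> is a linear equation in the a_j's. Collect the n equations into a matrix system V a = ℓ, where row i of V is v_i (expressed in the standard basis). Since V is invertible (lower-triangular with 1s on the diagonal, up to permutation), solve by back-substitution:
  V =
[[1, 0, 0, 0],
 [-1, 0, 1, 0],
 [-1, 1, 0, 0],
 [1, 0, 1, 1]]
  V a = (-3, 3, -1, 1)
Solving gives a = (-3, -4, 0, 4).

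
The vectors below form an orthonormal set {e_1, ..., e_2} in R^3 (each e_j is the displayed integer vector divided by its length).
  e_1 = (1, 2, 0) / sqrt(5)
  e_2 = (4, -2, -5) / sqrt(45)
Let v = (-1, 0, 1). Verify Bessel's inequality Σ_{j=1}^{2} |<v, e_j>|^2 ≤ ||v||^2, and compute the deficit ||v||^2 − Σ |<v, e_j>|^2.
Σ |<v, e_j>|^2 = 2; ||v||^2 = 2; deficit = 0

Write each e_j = u_j / sqrt(<u_j, u_j>) where u_j is the displayed integer vector. Then <v, e_j> = <v, u_j> / sqrt(<u_j, u_j>), so |<v, e_j>|^2 = <v, u_j>^2 / <u_j, u_j>.
Coefficients: <v, e_1> = -1/sqrt(5), <v, e_2> = -9/sqrt(45).
Square and sum: Σ |<v, e_j>|^2 = 2.
Compute ||v||^2 = v·v = 2.
Deficit = 2 − 2 = 0 ≥ 0, confirming Bessel's inequality. (The deficit equals ||v − Σ <v,e_j> e_j||^2, the squared distance from v to span{e_j}.)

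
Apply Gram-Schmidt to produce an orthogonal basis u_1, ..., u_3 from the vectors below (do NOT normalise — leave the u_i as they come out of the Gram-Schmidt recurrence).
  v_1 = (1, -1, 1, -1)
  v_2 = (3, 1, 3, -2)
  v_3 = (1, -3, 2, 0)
Orthogonal basis:
  u_1 = (1, -1, 1, -1)
  u_2 = (5/4, 11/4, 5/4, -1/4)
  u_3 = (1/43, -15/43, 44/43, 60/43)

Apply the Gram-Schmidt recurrence
  u_1 = v_1
  u_i = v_i − Σ_{j<i} ((v_i · u_j) / (u_j · u_j)) · u_j.

Step by step this gives:
  u_1 = (1, -1, 1, -1)
  u_2 = (5/4, 11/4, 5/4, -1/4)
  u_3 = (1/43, -15/43, 44/43, 60/43)

Orthogonality check:
  u_2 · u_1 = 0 (should be 0)
  u_3 · u_1 = 0 (should be 0)
  u_3 · u_2 = 0 (should be 0)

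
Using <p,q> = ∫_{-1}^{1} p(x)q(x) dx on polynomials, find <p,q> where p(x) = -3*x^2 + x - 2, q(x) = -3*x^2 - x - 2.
<p,q> = 284/15

Expand the product: p(x)·q(x) = 9*x^4 + 11*x^2 + 4.
∫_{-1}^{1} of each monomial x^k gives [2/(k+1) if k even, 0 if k odd]. Integrating term-by-term (or equivalently evaluating the antiderivative F(x) = 9*x^5/5 + 11*x^3/3 + 4*x at the endpoints):
  F(1) − F(−1) = 142/15 − (-142/15) = 284/15.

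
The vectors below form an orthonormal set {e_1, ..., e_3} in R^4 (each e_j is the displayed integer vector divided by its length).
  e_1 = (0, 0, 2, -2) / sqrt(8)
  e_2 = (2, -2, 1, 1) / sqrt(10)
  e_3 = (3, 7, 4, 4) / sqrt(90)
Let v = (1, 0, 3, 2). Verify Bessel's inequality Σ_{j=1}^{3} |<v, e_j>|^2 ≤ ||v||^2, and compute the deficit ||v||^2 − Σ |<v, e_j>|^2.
Σ |<v, e_j>|^2 = 203/18; ||v||^2 = 14; deficit = 49/18

Write each e_j = u_j / sqrt(<u_j, u_j>) where u_j is the displayed integer vector. Then <v, e_j> = <v, u_j> / sqrt(<u_j, u_j>), so |<v, e_j>|^2 = <v, u_j>^2 / <u_j, u_j>.
Coefficients: <v, e_1> = 2/sqrt(8), <v, e_2> = 7/sqrt(10), <v, e_3> = 23/sqrt(90).
Square and sum: Σ |<v, e_j>|^2 = 203/18.
Compute ||v||^2 = v·v = 14.
Deficit = 14 − 203/18 = 49/18 ≥ 0, confirming Bessel's inequality. (The deficit equals ||v − Σ <v,e_j> e_j||^2, the squared distance from v to span{e_j}.)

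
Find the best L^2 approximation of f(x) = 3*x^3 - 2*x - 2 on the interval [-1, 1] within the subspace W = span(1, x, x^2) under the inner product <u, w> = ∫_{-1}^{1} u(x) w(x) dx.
g(x) = -x/5 - 2

The best approximation g ∈ W is the orthogonal projection of f onto W. Writing g = a_0 + a_1 x + a_2 x^2, the coefficients solve the normal equations G · a = b where
  G_{ij} = <φ_i, φ_j> and b_i = <f, φ_i>, with φ_0 = 1, φ_1 = x, φ_2 = x^2.
G =
  [2, 0, 2/3]
  [0, 2/3, 0]
  [2/3, 0, 2/5],
b = (-4, -2/15, -4/3).
Solving gives a_0 = -2, a_1 = -1/5, a_2 = 0, so
  g(x) = -x/5 - 2.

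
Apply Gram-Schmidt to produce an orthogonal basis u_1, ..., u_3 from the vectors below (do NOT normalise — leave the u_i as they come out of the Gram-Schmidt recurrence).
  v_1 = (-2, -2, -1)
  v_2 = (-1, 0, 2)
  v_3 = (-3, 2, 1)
Orthogonal basis:
  u_1 = (-2, -2, -1)
  u_2 = (-1, 0, 2)
  u_3 = (-16/9, 20/9, -8/9)

Apply the Gram-Schmidt recurrence
  u_1 = v_1
  u_i = v_i − Σ_{j<i} ((v_i · u_j) / (u_j · u_j)) · u_j.

Step by step this gives:
  u_1 = (-2, -2, -1)
  u_2 = (-1, 0, 2)
  u_3 = (-16/9, 20/9, -8/9)

Orthogonality check:
  u_2 · u_1 = 0 (should be 0)
  u_3 · u_1 = 0 (should be 0)
  u_3 · u_2 = 0 (should be 0)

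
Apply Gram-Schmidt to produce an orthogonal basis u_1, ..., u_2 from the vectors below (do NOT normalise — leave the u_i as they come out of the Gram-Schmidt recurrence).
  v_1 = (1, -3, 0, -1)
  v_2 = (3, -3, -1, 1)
Orthogonal basis:
  u_1 = (1, -3, 0, -1)
  u_2 = (2, 0, -1, 2)

Apply the Gram-Schmidt recurrence
  u_1 = v_1
  u_i = v_i − Σ_{j<i} ((v_i · u_j) / (u_j · u_j)) · u_j.

Step by step this gives:
  u_1 = (1, -3, 0, -1)
  u_2 = (2, 0, -1, 2)

Orthogonality check:
  u_2 · u_1 = 0 (should be 0)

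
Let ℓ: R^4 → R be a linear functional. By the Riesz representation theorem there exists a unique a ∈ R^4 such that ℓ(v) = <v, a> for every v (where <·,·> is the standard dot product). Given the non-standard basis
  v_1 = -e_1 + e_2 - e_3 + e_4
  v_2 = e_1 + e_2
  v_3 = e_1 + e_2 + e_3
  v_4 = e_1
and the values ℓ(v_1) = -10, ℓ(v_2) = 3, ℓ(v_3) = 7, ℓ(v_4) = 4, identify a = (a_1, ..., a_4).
a = (4, -1, 4, -1)

Write a = (a_1, ..., a_4) in the standard basis. For each basis vector v_i, ℓ(v_i) = <v_i, a> is a linear equation in the a_j's. Collect the n equations into a matrix system V a = ℓ, where row i of V is v_i (expressed in the standard basis). Since V is invertible (lower-triangular with 1s on the diagonal, up to permutation), solve by back-substitution:
  V =
[[-1, 1, -1, 1],
 [1, 1, 0, 0],
 [1, 1, 1, 0],
 [1, 0, 0, 0]]
  V a = (-10, 3, 7, 4)
Solving gives a = (4, -1, 4, -1).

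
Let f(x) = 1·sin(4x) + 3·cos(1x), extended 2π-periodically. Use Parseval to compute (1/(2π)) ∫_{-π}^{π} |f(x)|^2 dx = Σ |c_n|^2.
Σ |c_n|^2 = 5

Expand |f|^2 and use orthogonality of {sin(nx), cos(mx)} on [-π, π]:
  ∫_{-π}^{π} sin(nx)^2 dx = π, ∫ cos(mx)^2 dx = π, and cross terms integrate to 0.
So ∫_{-π}^{π} f(x)^2 dx = 1^2 · π + 3^2 · π = (1 + 9)π.
Divide by 2π: (1 + 9)/2 = 5.
By Parseval, this equals Σ |c_n|^2.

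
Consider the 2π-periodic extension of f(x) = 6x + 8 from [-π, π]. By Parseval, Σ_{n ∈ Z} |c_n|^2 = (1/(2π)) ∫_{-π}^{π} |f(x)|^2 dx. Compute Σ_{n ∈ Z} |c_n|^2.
Σ |c_n|^2 = 12π^2 + 64

Expand and integrate term by term over [-π, π]:
  ∫ (6x)^2 dx = 36·(2π^3/3); ∫ 2·6·(8)·x dx = 0 (odd integrand); ∫ 8^2 dx = 64·2π.
So (1/(2π)) ∫_{-π}^{π} (6x + 8)^2 dx = 36π^2/3 + 64 = 12π^2 + 64.
Parseval ⇒ Σ |c_n|^2 = 12π^2 + 64.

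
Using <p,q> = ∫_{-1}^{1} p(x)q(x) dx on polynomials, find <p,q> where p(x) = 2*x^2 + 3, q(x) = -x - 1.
<p,q> = -22/3

Expand the product: p(x)·q(x) = -2*x^3 - 2*x^2 - 3*x - 3.
∫_{-1}^{1} of each monomial x^k gives [2/(k+1) if k even, 0 if k odd]. Integrating term-by-term (or equivalently evaluating the antiderivative F(x) = -x^4/2 - 2*x^3/3 - 3*x^2/2 - 3*x at the endpoints):
  F(1) − F(−1) = -17/3 − (5/3) = -22/3.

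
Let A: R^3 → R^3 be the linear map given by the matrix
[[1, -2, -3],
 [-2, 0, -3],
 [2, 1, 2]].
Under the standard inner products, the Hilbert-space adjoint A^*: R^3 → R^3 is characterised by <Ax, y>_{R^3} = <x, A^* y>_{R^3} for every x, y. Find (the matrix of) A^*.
A^* = A^T =
[[1, -2, 2],
 [-2, 0, 1],
 [-3, -3, 2]]

For real matrices with standard dot products, the defining identity <Ax, y> = <x, A^* y> gives (Ax)^T y = x^T (A^*) y, i.e. x^T A^T y = x^T (A^*) y. Since this holds for all x, y, we must have A^* = A^T. Therefore
A^* =
[[1, -2, 2],
 [-2, 0, 1],
 [-3, -3, 2]].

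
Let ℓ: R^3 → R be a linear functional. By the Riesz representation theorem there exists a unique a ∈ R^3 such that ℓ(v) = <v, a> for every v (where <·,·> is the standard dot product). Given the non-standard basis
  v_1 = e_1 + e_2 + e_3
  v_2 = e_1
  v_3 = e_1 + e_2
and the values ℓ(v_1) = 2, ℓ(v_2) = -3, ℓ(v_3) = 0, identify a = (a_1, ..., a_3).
a = (-3, 3, 2)

Write a = (a_1, ..., a_3) in the standard basis. For each basis vector v_i, ℓ(v_i) = <v_i, a> is a linear equation in the a_j's. Collect the n equations into a matrix system V a = ℓ, where row i of V is v_i (expressed in the standard basis). Since V is invertible (lower-triangular with 1s on the diagonal, up to permutation), solve by back-substitution:
  V =
[[1, 1, 1],
 [1, 0, 0],
 [1, 1, 0]]
  V a = (2, -3, 0)
Solving gives a = (-3, 3, 2).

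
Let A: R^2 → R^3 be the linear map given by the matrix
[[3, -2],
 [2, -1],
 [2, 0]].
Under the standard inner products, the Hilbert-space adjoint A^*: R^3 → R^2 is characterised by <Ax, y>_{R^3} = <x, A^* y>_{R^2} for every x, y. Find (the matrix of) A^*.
A^* = A^T =
[[3, 2, 2],
 [-2, -1, 0]]

For real matrices with standard dot products, the defining identity <Ax, y> = <x, A^* y> gives (Ax)^T y = x^T (A^*) y, i.e. x^T A^T y = x^T (A^*) y. Since this holds for all x, y, we must have A^* = A^T. Therefore
A^* =
[[3, 2, 2],
 [-2, -1, 0]].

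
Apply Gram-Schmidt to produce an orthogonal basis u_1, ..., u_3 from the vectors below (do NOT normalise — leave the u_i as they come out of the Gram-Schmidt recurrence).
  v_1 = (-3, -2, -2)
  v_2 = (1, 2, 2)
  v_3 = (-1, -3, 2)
Orthogonal basis:
  u_1 = (-3, -2, -2)
  u_2 = (-16/17, 12/17, 12/17)
  u_3 = (0, -5/2, 5/2)

Apply the Gram-Schmidt recurrence
  u_1 = v_1
  u_i = v_i − Σ_{j<i} ((v_i · u_j) / (u_j · u_j)) · u_j.

Step by step this gives:
  u_1 = (-3, -2, -2)
  u_2 = (-16/17, 12/17, 12/17)
  u_3 = (0, -5/2, 5/2)

Orthogonality check:
  u_2 · u_1 = 0 (should be 0)
  u_3 · u_1 = 0 (should be 0)
  u_3 · u_2 = 0 (should be 0)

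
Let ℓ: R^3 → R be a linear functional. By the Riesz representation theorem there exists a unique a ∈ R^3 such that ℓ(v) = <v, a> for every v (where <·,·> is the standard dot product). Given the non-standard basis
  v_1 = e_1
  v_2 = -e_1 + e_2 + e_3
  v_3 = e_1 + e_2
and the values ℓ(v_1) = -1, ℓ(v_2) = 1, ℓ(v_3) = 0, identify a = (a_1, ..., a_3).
a = (-1, 1, -1)

Write a = (a_1, ..., a_3) in the standard basis. For each basis vector v_i, ℓ(v_i) = <v_i, a> is a linear equation in the a_j's. Collect the n equations into a matrix system V a = ℓ, where row i of V is v_i (expressed in the standard basis). Since V is invertible (lower-triangular with 1s on the diagonal, up to permutation), solve by back-substitution:
  V =
[[1, 0, 0],
 [-1, 1, 1],
 [1, 1, 0]]
  V a = (-1, 1, 0)
Solving gives a = (-1, 1, -1).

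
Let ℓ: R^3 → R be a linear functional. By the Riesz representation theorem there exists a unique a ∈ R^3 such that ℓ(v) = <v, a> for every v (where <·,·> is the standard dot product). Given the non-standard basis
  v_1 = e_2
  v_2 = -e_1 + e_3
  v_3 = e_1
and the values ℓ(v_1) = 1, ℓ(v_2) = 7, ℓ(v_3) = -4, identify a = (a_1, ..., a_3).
a = (-4, 1, 3)

Write a = (a_1, ..., a_3) in the standard basis. For each basis vector v_i, ℓ(v_i) = <v_i, a> is a linear equation in the a_j's. Collect the n equations into a matrix system V a = ℓ, where row i of V is v_i (expressed in the standard basis). Since V is invertible (lower-triangular with 1s on the diagonal, up to permutation), solve by back-substitution:
  V =
[[0, 1, 0],
 [-1, 0, 1],
 [1, 0, 0]]
  V a = (1, 7, -4)
Solving gives a = (-4, 1, 3).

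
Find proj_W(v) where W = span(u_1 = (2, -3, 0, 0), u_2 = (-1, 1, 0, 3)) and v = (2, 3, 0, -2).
proj_W(v) = (-35/59, 75/59, 0, -135/59)

Set up U = [u_1 | ... | u_2] ∈ R^(4×2). The projector onto W = col(U) is P = U (U^T U)^(-1) U^T.
Compute U^T U =
  [13, -5]
  [-5, 11],
and U^T v = (-5, -5).
Solve U^T U · c = U^T v for the coefficients: c = (-40/59, -45/59). The projection is proj_W(v) = U c.
Check: (v - proj_W(v)) · u_1 = 0  (should be 0).
Check: (v - proj_W(v)) · u_2 = 0  (should be 0).
Result: proj_W(v) = (-35/59, 75/59, 0, -135/59).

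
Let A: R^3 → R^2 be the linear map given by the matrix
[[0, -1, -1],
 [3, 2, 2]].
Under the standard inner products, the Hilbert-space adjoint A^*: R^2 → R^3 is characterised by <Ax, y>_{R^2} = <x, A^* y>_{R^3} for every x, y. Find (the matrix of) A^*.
A^* = A^T =
[[0, 3],
 [-1, 2],
 [-1, 2]]

For real matrices with standard dot products, the defining identity <Ax, y> = <x, A^* y> gives (Ax)^T y = x^T (A^*) y, i.e. x^T A^T y = x^T (A^*) y. Since this holds for all x, y, we must have A^* = A^T. Therefore
A^* =
[[0, 3],
 [-1, 2],
 [-1, 2]].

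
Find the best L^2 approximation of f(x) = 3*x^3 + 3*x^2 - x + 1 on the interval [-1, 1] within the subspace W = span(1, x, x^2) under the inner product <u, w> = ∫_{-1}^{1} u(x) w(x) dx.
g(x) = 3*x^2 + 4*x/5 + 1

The best approximation g ∈ W is the orthogonal projection of f onto W. Writing g = a_0 + a_1 x + a_2 x^2, the coefficients solve the normal equations G · a = b where
  G_{ij} = <φ_i, φ_j> and b_i = <f, φ_i>, with φ_0 = 1, φ_1 = x, φ_2 = x^2.
G =
  [2, 0, 2/3]
  [0, 2/3, 0]
  [2/3, 0, 2/5],
b = (4, 8/15, 28/15).
Solving gives a_0 = 1, a_1 = 4/5, a_2 = 3, so
  g(x) = 3*x^2 + 4*x/5 + 1.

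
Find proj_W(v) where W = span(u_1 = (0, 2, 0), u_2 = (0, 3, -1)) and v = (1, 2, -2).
proj_W(v) = (0, 2, -2)

Set up U = [u_1 | ... | u_2] ∈ R^(3×2). The projector onto W = col(U) is P = U (U^T U)^(-1) U^T.
Compute U^T U =
  [4, 6]
  [6, 10],
and U^T v = (4, 8).
Solve U^T U · c = U^T v for the coefficients: c = (-2, 2). The projection is proj_W(v) = U c.
Check: (v - proj_W(v)) · u_1 = 0  (should be 0).
Check: (v - proj_W(v)) · u_2 = 0  (should be 0).
Result: proj_W(v) = (0, 2, -2).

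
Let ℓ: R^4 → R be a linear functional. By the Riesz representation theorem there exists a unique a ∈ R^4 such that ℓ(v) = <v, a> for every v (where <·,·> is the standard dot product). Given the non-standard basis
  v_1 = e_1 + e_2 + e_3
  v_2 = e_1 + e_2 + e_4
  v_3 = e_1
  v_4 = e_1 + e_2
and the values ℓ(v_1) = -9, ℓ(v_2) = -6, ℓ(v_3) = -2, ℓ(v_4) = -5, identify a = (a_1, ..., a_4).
a = (-2, -3, -4, -1)

Write a = (a_1, ..., a_4) in the standard basis. For each basis vector v_i, ℓ(v_i) = <v_i, a> is a linear equation in the a_j's. Collect the n equations into a matrix system V a = ℓ, where row i of V is v_i (expressed in the standard basis). Since V is invertible (lower-triangular with 1s on the diagonal, up to permutation), solve by back-substitution:
  V =
[[1, 1, 1, 0],
 [1, 1, 0, 1],
 [1, 0, 0, 0],
 [1, 1, 0, 0]]
  V a = (-9, -6, -2, -5)
Solving gives a = (-2, -3, -4, -1).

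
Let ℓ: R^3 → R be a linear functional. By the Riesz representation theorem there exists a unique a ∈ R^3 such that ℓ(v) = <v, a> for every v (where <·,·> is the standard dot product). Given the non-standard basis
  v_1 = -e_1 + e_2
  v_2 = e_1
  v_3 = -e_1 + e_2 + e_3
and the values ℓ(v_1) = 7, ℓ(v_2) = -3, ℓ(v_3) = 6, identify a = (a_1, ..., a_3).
a = (-3, 4, -1)

Write a = (a_1, ..., a_3) in the standard basis. For each basis vector v_i, ℓ(v_i) = <v_i, a> is a linear equation in the a_j's. Collect the n equations into a matrix system V a = ℓ, where row i of V is v_i (expressed in the standard basis). Since V is invertible (lower-triangular with 1s on the diagonal, up to permutation), solve by back-substitution:
  V =
[[-1, 1, 0],
 [1, 0, 0],
 [-1, 1, 1]]
  V a = (7, -3, 6)
Solving gives a = (-3, 4, -1).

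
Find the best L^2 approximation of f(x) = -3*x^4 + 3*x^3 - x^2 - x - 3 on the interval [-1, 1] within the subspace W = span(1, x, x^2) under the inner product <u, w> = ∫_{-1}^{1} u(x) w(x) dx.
g(x) = -25*x^2/7 + 4*x/5 - 96/35

The best approximation g ∈ W is the orthogonal projection of f onto W. Writing g = a_0 + a_1 x + a_2 x^2, the coefficients solve the normal equations G · a = b where
  G_{ij} = <φ_i, φ_j> and b_i = <f, φ_i>, with φ_0 = 1, φ_1 = x, φ_2 = x^2.
G =
  [2, 0, 2/3]
  [0, 2/3, 0]
  [2/3, 0, 2/5],
b = (-118/15, 8/15, -114/35).
Solving gives a_0 = -96/35, a_1 = 4/5, a_2 = -25/7, so
  g(x) = -25*x^2/7 + 4*x/5 - 96/35.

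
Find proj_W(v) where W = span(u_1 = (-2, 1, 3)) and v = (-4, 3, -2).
proj_W(v) = (-5/7, 5/14, 15/14)

Set up U = [u_1 | ... | u_1] ∈ R^(3×1). The projector onto W = col(U) is P = U (U^T U)^(-1) U^T.
Compute U^T U =
  [14],
and U^T v = (5).
Solve U^T U · c = U^T v for the coefficients: c = (5/14). The projection is proj_W(v) = U c.
Check: (v - proj_W(v)) · u_1 = 0  (should be 0).
Result: proj_W(v) = (-5/7, 5/14, 15/14).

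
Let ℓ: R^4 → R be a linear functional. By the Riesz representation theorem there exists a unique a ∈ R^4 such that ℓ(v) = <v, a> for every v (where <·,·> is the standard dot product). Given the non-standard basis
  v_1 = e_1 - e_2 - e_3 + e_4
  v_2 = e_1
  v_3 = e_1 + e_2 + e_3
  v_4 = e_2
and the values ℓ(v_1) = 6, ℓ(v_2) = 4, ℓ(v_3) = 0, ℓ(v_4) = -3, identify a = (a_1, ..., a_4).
a = (4, -3, -1, -2)

Write a = (a_1, ..., a_4) in the standard basis. For each basis vector v_i, ℓ(v_i) = <v_i, a> is a linear equation in the a_j's. Collect the n equations into a matrix system V a = ℓ, where row i of V is v_i (expressed in the standard basis). Since V is invertible (lower-triangular with 1s on the diagonal, up to permutation), solve by back-substitution:
  V =
[[1, -1, -1, 1],
 [1, 0, 0, 0],
 [1, 1, 1, 0],
 [0, 1, 0, 0]]
  V a = (6, 4, 0, -3)
Solving gives a = (4, -3, -1, -2).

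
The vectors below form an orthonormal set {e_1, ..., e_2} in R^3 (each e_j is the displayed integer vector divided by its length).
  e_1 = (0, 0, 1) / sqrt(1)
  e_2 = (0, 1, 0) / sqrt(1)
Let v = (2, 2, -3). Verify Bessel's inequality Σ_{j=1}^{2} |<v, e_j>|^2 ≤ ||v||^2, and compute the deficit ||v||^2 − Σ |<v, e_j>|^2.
Σ |<v, e_j>|^2 = 13; ||v||^2 = 17; deficit = 4

Write each e_j = u_j / sqrt(<u_j, u_j>) where u_j is the displayed integer vector. Then <v, e_j> = <v, u_j> / sqrt(<u_j, u_j>), so |<v, e_j>|^2 = <v, u_j>^2 / <u_j, u_j>.
Coefficients: <v, e_1> = -3/sqrt(1), <v, e_2> = 2/sqrt(1).
Square and sum: Σ |<v, e_j>|^2 = 13.
Compute ||v||^2 = v·v = 17.
Deficit = 17 − 13 = 4 ≥ 0, confirming Bessel's inequality. (The deficit equals ||v − Σ <v,e_j> e_j||^2, the squared distance from v to span{e_j}.)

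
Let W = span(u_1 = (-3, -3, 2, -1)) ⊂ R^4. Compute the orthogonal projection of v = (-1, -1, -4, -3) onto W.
proj_W(v) = (-3/23, -3/23, 2/23, -1/23)

Set up U = [u_1 | ... | u_1] ∈ R^(4×1). The projector onto W = col(U) is P = U (U^T U)^(-1) U^T.
Compute U^T U =
  [23],
and U^T v = (1).
Solve U^T U · c = U^T v for the coefficients: c = (1/23). The projection is proj_W(v) = U c.
Check: (v - proj_W(v)) · u_1 = 0  (should be 0).
Result: proj_W(v) = (-3/23, -3/23, 2/23, -1/23).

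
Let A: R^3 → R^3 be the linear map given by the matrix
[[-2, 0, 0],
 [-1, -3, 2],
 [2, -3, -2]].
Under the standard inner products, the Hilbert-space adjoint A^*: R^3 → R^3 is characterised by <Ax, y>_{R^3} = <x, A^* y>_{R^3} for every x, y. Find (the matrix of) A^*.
A^* = A^T =
[[-2, -1, 2],
 [0, -3, -3],
 [0, 2, -2]]

For real matrices with standard dot products, the defining identity <Ax, y> = <x, A^* y> gives (Ax)^T y = x^T (A^*) y, i.e. x^T A^T y = x^T (A^*) y. Since this holds for all x, y, we must have A^* = A^T. Therefore
A^* =
[[-2, -1, 2],
 [0, -3, -3],
 [0, 2, -2]].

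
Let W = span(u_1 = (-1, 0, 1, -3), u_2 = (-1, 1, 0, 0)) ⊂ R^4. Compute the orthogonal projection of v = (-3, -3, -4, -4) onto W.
proj_W(v) = (-11/21, -11/21, 22/21, -22/7)

Set up U = [u_1 | ... | u_2] ∈ R^(4×2). The projector onto W = col(U) is P = U (U^T U)^(-1) U^T.
Compute U^T U =
  [11, 1]
  [1, 2],
and U^T v = (11, 0).
Solve U^T U · c = U^T v for the coefficients: c = (22/21, -11/21). The projection is proj_W(v) = U c.
Check: (v - proj_W(v)) · u_1 = 0  (should be 0).
Check: (v - proj_W(v)) · u_2 = 0  (should be 0).
Result: proj_W(v) = (-11/21, -11/21, 22/21, -22/7).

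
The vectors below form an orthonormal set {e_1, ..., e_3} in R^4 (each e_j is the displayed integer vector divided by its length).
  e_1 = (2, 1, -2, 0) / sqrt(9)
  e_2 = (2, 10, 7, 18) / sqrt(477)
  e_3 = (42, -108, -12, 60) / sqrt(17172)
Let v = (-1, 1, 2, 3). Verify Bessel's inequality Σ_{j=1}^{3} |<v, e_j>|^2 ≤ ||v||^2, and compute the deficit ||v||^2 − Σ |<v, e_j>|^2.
Σ |<v, e_j>|^2 = 134/9; ||v||^2 = 15; deficit = 1/9

Write each e_j = u_j / sqrt(<u_j, u_j>) where u_j is the displayed integer vector. Then <v, e_j> = <v, u_j> / sqrt(<u_j, u_j>), so |<v, e_j>|^2 = <v, u_j>^2 / <u_j, u_j>.
Coefficients: <v, e_1> = -5/sqrt(9), <v, e_2> = 76/sqrt(477), <v, e_3> = 6/sqrt(17172).
Square and sum: Σ |<v, e_j>|^2 = 134/9.
Compute ||v||^2 = v·v = 15.
Deficit = 15 − 134/9 = 1/9 ≥ 0, confirming Bessel's inequality. (The deficit equals ||v − Σ <v,e_j> e_j||^2, the squared distance from v to span{e_j}.)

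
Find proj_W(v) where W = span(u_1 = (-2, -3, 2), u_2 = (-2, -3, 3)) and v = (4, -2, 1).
proj_W(v) = (4/13, 6/13, 1)

Set up U = [u_1 | ... | u_2] ∈ R^(3×2). The projector onto W = col(U) is P = U (U^T U)^(-1) U^T.
Compute U^T U =
  [17, 19]
  [19, 22],
and U^T v = (0, 1).
Solve U^T U · c = U^T v for the coefficients: c = (-19/13, 17/13). The projection is proj_W(v) = U c.
Check: (v - proj_W(v)) · u_1 = 0  (should be 0).
Check: (v - proj_W(v)) · u_2 = 0  (should be 0).
Result: proj_W(v) = (4/13, 6/13, 1).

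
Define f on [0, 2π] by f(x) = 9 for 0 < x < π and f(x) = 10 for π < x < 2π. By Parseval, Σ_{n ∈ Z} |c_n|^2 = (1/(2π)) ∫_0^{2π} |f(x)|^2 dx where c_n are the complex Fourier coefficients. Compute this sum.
Σ |c_n|^2 = 181/2

Parseval equates the L^2 energy of f (normalised by 1/(2π)) with the ℓ^2 sum of its Fourier coefficients: (1/(2π)) ∫_0^{2π} |f|^2 = Σ |c_n|^2.
Compute the left side: (1/(2π)) [∫_0^π 9^2 dx + ∫_π^{2π} 10^2 dx] = (1/(2π)) · (81π + 100π) = (81 + 100)/2 = 181/2.
So Σ_{n ∈ Z} |c_n|^2 = 181/2.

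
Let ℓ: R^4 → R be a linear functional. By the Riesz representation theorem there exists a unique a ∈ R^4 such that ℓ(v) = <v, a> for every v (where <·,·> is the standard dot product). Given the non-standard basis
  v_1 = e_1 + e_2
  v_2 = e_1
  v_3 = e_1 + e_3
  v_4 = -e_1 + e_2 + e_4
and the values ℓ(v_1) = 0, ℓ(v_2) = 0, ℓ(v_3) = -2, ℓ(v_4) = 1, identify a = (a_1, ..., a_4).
a = (0, 0, -2, 1)

Write a = (a_1, ..., a_4) in the standard basis. For each basis vector v_i, ℓ(v_i) = <v_i, a> is a linear equation in the a_j's. Collect the n equations into a matrix system V a = ℓ, where row i of V is v_i (expressed in the standard basis). Since V is invertible (lower-triangular with 1s on the diagonal, up to permutation), solve by back-substitution:
  V =
[[1, 1, 0, 0],
 [1, 0, 0, 0],
 [1, 0, 1, 0],
 [-1, 1, 0, 1]]
  V a = (0, 0, -2, 1)
Solving gives a = (0, 0, -2, 1).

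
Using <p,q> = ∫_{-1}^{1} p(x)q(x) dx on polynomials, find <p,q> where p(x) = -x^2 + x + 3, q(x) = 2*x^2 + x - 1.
<p,q> = -22/15

Expand the product: p(x)·q(x) = -2*x^4 + x^3 + 8*x^2 + 2*x - 3.
∫_{-1}^{1} of each monomial x^k gives [2/(k+1) if k even, 0 if k odd]. Integrating term-by-term (or equivalently evaluating the antiderivative F(x) = -2*x^5/5 + x^4/4 + 8*x^3/3 + x^2 - 3*x at the endpoints):
  F(1) − F(−1) = 31/60 − (119/60) = -22/15.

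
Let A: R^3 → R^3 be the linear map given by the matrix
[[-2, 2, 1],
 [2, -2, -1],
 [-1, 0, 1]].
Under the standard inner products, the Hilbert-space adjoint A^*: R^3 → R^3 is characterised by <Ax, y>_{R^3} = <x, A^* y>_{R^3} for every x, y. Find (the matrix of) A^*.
A^* = A^T =
[[-2, 2, -1],
 [2, -2, 0],
 [1, -1, 1]]

For real matrices with standard dot products, the defining identity <Ax, y> = <x, A^* y> gives (Ax)^T y = x^T (A^*) y, i.e. x^T A^T y = x^T (A^*) y. Since this holds for all x, y, we must have A^* = A^T. Therefore
A^* =
[[-2, 2, -1],
 [2, -2, 0],
 [1, -1, 1]].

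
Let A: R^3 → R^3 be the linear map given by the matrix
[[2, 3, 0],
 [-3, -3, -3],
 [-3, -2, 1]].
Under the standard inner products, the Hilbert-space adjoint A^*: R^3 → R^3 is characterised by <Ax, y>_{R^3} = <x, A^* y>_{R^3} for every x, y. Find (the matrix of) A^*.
A^* = A^T =
[[2, -3, -3],
 [3, -3, -2],
 [0, -3, 1]]

For real matrices with standard dot products, the defining identity <Ax, y> = <x, A^* y> gives (Ax)^T y = x^T (A^*) y, i.e. x^T A^T y = x^T (A^*) y. Since this holds for all x, y, we must have A^* = A^T. Therefore
A^* =
[[2, -3, -3],
 [3, -3, -2],
 [0, -3, 1]].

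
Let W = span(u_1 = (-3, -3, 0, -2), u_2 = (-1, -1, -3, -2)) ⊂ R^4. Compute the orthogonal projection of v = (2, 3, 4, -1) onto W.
proj_W(v) = (67/46, 67/46, 60/23, 49/23)

Set up U = [u_1 | ... | u_2] ∈ R^(4×2). The projector onto W = col(U) is P = U (U^T U)^(-1) U^T.
Compute U^T U =
  [22, 10]
  [10, 15],
and U^T v = (-13, -15).
Solve U^T U · c = U^T v for the coefficients: c = (-9/46, -20/23). The projection is proj_W(v) = U c.
Check: (v - proj_W(v)) · u_1 = 0  (should be 0).
Check: (v - proj_W(v)) · u_2 = 0  (should be 0).
Result: proj_W(v) = (67/46, 67/46, 60/23, 49/23).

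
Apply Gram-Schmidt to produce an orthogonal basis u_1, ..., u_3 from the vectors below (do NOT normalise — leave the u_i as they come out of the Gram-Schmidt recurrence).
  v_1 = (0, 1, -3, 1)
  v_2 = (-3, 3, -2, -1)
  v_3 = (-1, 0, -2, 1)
Orthogonal basis:
  u_1 = (0, 1, -3, 1)
  u_2 = (-3, 25/11, 2/11, -19/11)
  u_3 = (-53/63, -143/189, -19/189, 86/189)

Apply the Gram-Schmidt recurrence
  u_1 = v_1
  u_i = v_i − Σ_{j<i} ((v_i · u_j) / (u_j · u_j)) · u_j.

Step by step this gives:
  u_1 = (0, 1, -3, 1)
  u_2 = (-3, 25/11, 2/11, -19/11)
  u_3 = (-53/63, -143/189, -19/189, 86/189)

Orthogonality check:
  u_2 · u_1 = 0 (should be 0)
  u_3 · u_1 = 0 (should be 0)
  u_3 · u_2 = 0 (should be 0)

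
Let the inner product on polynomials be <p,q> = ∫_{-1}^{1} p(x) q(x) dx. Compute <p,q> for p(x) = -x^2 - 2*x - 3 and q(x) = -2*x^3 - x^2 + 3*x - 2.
<p,q> = 40/3

Expand the product: p(x)·q(x) = 2*x^5 + 5*x^4 + 5*x^3 - x^2 - 5*x + 6.
∫_{-1}^{1} of each monomial x^k gives [2/(k+1) if k even, 0 if k odd]. Integrating term-by-term (or equivalently evaluating the antiderivative F(x) = x^6/3 + x^5 + 5*x^4/4 - x^3/3 - 5*x^2/2 + 6*x at the endpoints):
  F(1) − F(−1) = 23/4 − (-91/12) = 40/3.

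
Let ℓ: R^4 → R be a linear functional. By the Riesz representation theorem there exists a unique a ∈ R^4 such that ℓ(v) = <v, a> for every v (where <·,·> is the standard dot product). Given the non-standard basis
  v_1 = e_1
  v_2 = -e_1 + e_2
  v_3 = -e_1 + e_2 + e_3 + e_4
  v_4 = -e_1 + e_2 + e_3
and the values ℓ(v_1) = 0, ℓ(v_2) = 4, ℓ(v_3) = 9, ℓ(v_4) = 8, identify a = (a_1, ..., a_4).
a = (0, 4, 4, 1)

Write a = (a_1, ..., a_4) in the standard basis. For each basis vector v_i, ℓ(v_i) = <v_i, a> is a linear equation in the a_j's. Collect the n equations into a matrix system V a = ℓ, where row i of V is v_i (expressed in the standard basis). Since V is invertible (lower-triangular with 1s on the diagonal, up to permutation), solve by back-substitution:
  V =
[[1, 0, 0, 0],
 [-1, 1, 0, 0],
 [-1, 1, 1, 1],
 [-1, 1, 1, 0]]
  V a = (0, 4, 9, 8)
Solving gives a = (0, 4, 4, 1).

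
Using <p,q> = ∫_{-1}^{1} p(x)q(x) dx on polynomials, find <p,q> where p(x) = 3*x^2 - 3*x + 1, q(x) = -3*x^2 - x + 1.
<p,q> = 2/5

Expand the product: p(x)·q(x) = -9*x^4 + 6*x^3 + 3*x^2 - 4*x + 1.
∫_{-1}^{1} of each monomial x^k gives [2/(k+1) if k even, 0 if k odd]. Integrating term-by-term (or equivalently evaluating the antiderivative F(x) = -9*x^5/5 + 3*x^4/2 + x^3 - 2*x^2 + x at the endpoints):
  F(1) − F(−1) = -3/10 − (-7/10) = 2/5.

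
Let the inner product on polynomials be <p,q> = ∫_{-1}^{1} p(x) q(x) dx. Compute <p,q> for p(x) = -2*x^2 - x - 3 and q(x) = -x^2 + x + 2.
<p,q> = -188/15

Expand the product: p(x)·q(x) = 2*x^4 - x^3 - 2*x^2 - 5*x - 6.
∫_{-1}^{1} of each monomial x^k gives [2/(k+1) if k even, 0 if k odd]. Integrating term-by-term (or equivalently evaluating the antiderivative F(x) = 2*x^5/5 - x^4/4 - 2*x^3/3 - 5*x^2/2 - 6*x at the endpoints):
  F(1) − F(−1) = -541/60 − (211/60) = -188/15.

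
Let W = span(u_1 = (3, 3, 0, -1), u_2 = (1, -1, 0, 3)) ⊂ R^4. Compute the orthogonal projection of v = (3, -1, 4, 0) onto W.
proj_W(v) = (41/25, 7/10, 0, 51/50)

Set up U = [u_1 | ... | u_2] ∈ R^(4×2). The projector onto W = col(U) is P = U (U^T U)^(-1) U^T.
Compute U^T U =
  [19, -3]
  [-3, 11],
and U^T v = (6, 4).
Solve U^T U · c = U^T v for the coefficients: c = (39/100, 47/100). The projection is proj_W(v) = U c.
Check: (v - proj_W(v)) · u_1 = 0  (should be 0).
Check: (v - proj_W(v)) · u_2 = 0  (should be 0).
Result: proj_W(v) = (41/25, 7/10, 0, 51/50).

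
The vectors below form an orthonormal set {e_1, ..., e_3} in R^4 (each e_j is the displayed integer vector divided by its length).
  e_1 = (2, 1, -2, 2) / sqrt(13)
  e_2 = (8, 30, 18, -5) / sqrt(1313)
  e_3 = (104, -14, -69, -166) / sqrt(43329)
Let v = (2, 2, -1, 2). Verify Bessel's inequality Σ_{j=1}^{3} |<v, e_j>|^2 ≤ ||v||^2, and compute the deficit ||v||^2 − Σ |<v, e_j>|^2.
Σ |<v, e_j>|^2 = 5573/429; ||v||^2 = 13; deficit = 4/429

Write each e_j = u_j / sqrt(<u_j, u_j>) where u_j is the displayed integer vector. Then <v, e_j> = <v, u_j> / sqrt(<u_j, u_j>), so |<v, e_j>|^2 = <v, u_j>^2 / <u_j, u_j>.
Coefficients: <v, e_1> = 12/sqrt(13), <v, e_2> = 48/sqrt(1313), <v, e_3> = -83/sqrt(43329).
Square and sum: Σ |<v, e_j>|^2 = 5573/429.
Compute ||v||^2 = v·v = 13.
Deficit = 13 − 5573/429 = 4/429 ≥ 0, confirming Bessel's inequality. (The deficit equals ||v − Σ <v,e_j> e_j||^2, the squared distance from v to span{e_j}.)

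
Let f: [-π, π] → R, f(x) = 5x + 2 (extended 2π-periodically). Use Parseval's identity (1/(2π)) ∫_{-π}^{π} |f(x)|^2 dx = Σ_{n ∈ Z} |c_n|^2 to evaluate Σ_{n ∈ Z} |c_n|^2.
Σ |c_n|^2 = 25π^2/3 + 4

Expand and integrate term by term over [-π, π]:
  ∫ (5x)^2 dx = 25·(2π^3/3); ∫ 2·5·(2)·x dx = 0 (odd integrand); ∫ 2^2 dx = 4·2π.
So (1/(2π)) ∫_{-π}^{π} (5x + 2)^2 dx = 25π^2/3 + 4 = 25π^2/3 + 4.
Parseval ⇒ Σ |c_n|^2 = 25π^2/3 + 4.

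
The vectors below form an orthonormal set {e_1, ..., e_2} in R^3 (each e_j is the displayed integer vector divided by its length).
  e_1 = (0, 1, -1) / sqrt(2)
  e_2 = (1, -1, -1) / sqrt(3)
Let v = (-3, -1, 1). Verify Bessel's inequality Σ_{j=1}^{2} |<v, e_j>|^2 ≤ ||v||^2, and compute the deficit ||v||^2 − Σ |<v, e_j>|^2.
Σ |<v, e_j>|^2 = 5; ||v||^2 = 11; deficit = 6

Write each e_j = u_j / sqrt(<u_j, u_j>) where u_j is the displayed integer vector. Then <v, e_j> = <v, u_j> / sqrt(<u_j, u_j>), so |<v, e_j>|^2 = <v, u_j>^2 / <u_j, u_j>.
Coefficients: <v, e_1> = -2/sqrt(2), <v, e_2> = -3/sqrt(3).
Square and sum: Σ |<v, e_j>|^2 = 5.
Compute ||v||^2 = v·v = 11.
Deficit = 11 − 5 = 6 ≥ 0, confirming Bessel's inequality. (The deficit equals ||v − Σ <v,e_j> e_j||^2, the squared distance from v to span{e_j}.)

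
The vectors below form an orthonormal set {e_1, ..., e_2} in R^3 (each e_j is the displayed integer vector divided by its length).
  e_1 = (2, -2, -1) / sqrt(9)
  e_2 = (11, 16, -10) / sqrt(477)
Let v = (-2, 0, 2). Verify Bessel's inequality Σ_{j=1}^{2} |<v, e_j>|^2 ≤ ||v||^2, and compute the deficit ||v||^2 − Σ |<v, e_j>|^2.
Σ |<v, e_j>|^2 = 408/53; ||v||^2 = 8; deficit = 16/53

Write each e_j = u_j / sqrt(<u_j, u_j>) where u_j is the displayed integer vector. Then <v, e_j> = <v, u_j> / sqrt(<u_j, u_j>), so |<v, e_j>|^2 = <v, u_j>^2 / <u_j, u_j>.
Coefficients: <v, e_1> = -6/sqrt(9), <v, e_2> = -42/sqrt(477).
Square and sum: Σ |<v, e_j>|^2 = 408/53.
Compute ||v||^2 = v·v = 8.
Deficit = 8 − 408/53 = 16/53 ≥ 0, confirming Bessel's inequality. (The deficit equals ||v − Σ <v,e_j> e_j||^2, the squared distance from v to span{e_j}.)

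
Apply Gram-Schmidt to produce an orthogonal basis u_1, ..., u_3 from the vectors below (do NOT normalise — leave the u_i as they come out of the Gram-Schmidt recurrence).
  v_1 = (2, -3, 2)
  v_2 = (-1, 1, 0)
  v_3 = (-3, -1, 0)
Orthogonal basis:
  u_1 = (2, -3, 2)
  u_2 = (-7/17, 2/17, 10/17)
  u_3 = (-16/9, -16/9, -8/9)

Apply the Gram-Schmidt recurrence
  u_1 = v_1
  u_i = v_i − Σ_{j<i} ((v_i · u_j) / (u_j · u_j)) · u_j.

Step by step this gives:
  u_1 = (2, -3, 2)
  u_2 = (-7/17, 2/17, 10/17)
  u_3 = (-16/9, -16/9, -8/9)

Orthogonality check:
  u_2 · u_1 = 0 (should be 0)
  u_3 · u_1 = 0 (should be 0)
  u_3 · u_2 = 0 (should be 0)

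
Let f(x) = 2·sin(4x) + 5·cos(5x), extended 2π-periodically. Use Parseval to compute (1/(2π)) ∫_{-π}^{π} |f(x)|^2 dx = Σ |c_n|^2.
Σ |c_n|^2 = 29/2

Expand |f|^2 and use orthogonality of {sin(nx), cos(mx)} on [-π, π]:
  ∫_{-π}^{π} sin(nx)^2 dx = π, ∫ cos(mx)^2 dx = π, and cross terms integrate to 0.
So ∫_{-π}^{π} f(x)^2 dx = 2^2 · π + 5^2 · π = (4 + 25)π.
Divide by 2π: (4 + 25)/2 = 29/2.
By Parseval, this equals Σ |c_n|^2.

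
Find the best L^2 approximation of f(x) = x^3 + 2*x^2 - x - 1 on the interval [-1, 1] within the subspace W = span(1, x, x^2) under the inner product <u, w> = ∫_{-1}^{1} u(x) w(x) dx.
g(x) = 2*x^2 - 2*x/5 - 1

The best approximation g ∈ W is the orthogonal projection of f onto W. Writing g = a_0 + a_1 x + a_2 x^2, the coefficients solve the normal equations G · a = b where
  G_{ij} = <φ_i, φ_j> and b_i = <f, φ_i>, with φ_0 = 1, φ_1 = x, φ_2 = x^2.
G =
  [2, 0, 2/3]
  [0, 2/3, 0]
  [2/3, 0, 2/5],
b = (-2/3, -4/15, 2/15).
Solving gives a_0 = -1, a_1 = -2/5, a_2 = 2, so
  g(x) = 2*x^2 - 2*x/5 - 1.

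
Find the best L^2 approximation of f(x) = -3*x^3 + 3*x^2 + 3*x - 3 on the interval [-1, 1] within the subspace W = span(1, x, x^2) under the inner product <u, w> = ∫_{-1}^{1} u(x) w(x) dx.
g(x) = 3*x^2 + 6*x/5 - 3

The best approximation g ∈ W is the orthogonal projection of f onto W. Writing g = a_0 + a_1 x + a_2 x^2, the coefficients solve the normal equations G · a = b where
  G_{ij} = <φ_i, φ_j> and b_i = <f, φ_i>, with φ_0 = 1, φ_1 = x, φ_2 = x^2.
G =
  [2, 0, 2/3]
  [0, 2/3, 0]
  [2/3, 0, 2/5],
b = (-4, 4/5, -4/5).
Solving gives a_0 = -3, a_1 = 6/5, a_2 = 3, so
  g(x) = 3*x^2 + 6*x/5 - 3.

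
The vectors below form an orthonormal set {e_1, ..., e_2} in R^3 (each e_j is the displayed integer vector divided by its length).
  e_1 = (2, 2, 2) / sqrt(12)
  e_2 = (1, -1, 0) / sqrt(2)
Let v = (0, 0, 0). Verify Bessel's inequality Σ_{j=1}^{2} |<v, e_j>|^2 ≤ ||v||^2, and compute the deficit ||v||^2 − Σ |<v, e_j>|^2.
Σ |<v, e_j>|^2 = 0; ||v||^2 = 0; deficit = 0

Write each e_j = u_j / sqrt(<u_j, u_j>) where u_j is the displayed integer vector. Then <v, e_j> = <v, u_j> / sqrt(<u_j, u_j>), so |<v, e_j>|^2 = <v, u_j>^2 / <u_j, u_j>.
Coefficients: <v, e_1> = 0/sqrt(12), <v, e_2> = 0/sqrt(2).
Square and sum: Σ |<v, e_j>|^2 = 0.
Compute ||v||^2 = v·v = 0.
Deficit = 0 − 0 = 0 ≥ 0, confirming Bessel's inequality. (The deficit equals ||v − Σ <v,e_j> e_j||^2, the squared distance from v to span{e_j}.)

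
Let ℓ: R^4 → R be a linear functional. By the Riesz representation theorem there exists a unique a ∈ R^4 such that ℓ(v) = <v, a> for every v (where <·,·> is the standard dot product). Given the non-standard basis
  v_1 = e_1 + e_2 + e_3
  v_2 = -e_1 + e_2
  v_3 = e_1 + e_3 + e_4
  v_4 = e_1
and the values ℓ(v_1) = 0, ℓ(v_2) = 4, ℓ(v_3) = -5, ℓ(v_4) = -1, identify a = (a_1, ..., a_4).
a = (-1, 3, -2, -2)

Write a = (a_1, ..., a_4) in the standard basis. For each basis vector v_i, ℓ(v_i) = <v_i, a> is a linear equation in the a_j's. Collect the n equations into a matrix system V a = ℓ, where row i of V is v_i (expressed in the standard basis). Since V is invertible (lower-triangular with 1s on the diagonal, up to permutation), solve by back-substitution:
  V =
[[1, 1, 1, 0],
 [-1, 1, 0, 0],
 [1, 0, 1, 1],
 [1, 0, 0, 0]]
  V a = (0, 4, -5, -1)
Solving gives a = (-1, 3, -2, -2).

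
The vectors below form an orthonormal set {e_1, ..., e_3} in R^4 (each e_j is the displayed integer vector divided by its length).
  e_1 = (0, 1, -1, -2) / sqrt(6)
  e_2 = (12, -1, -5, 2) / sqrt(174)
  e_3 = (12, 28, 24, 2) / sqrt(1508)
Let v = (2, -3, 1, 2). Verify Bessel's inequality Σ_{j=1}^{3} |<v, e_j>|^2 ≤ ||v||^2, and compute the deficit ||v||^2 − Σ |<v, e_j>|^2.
Σ |<v, e_j>|^2 = 198/13; ||v||^2 = 18; deficit = 36/13

Write each e_j = u_j / sqrt(<u_j, u_j>) where u_j is the displayed integer vector. Then <v, e_j> = <v, u_j> / sqrt(<u_j, u_j>), so |<v, e_j>|^2 = <v, u_j>^2 / <u_j, u_j>.
Coefficients: <v, e_1> = -8/sqrt(6), <v, e_2> = 26/sqrt(174), <v, e_3> = -32/sqrt(1508).
Square and sum: Σ |<v, e_j>|^2 = 198/13.
Compute ||v||^2 = v·v = 18.
Deficit = 18 − 198/13 = 36/13 ≥ 0, confirming Bessel's inequality. (The deficit equals ||v − Σ <v,e_j> e_j||^2, the squared distance from v to span{e_j}.)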